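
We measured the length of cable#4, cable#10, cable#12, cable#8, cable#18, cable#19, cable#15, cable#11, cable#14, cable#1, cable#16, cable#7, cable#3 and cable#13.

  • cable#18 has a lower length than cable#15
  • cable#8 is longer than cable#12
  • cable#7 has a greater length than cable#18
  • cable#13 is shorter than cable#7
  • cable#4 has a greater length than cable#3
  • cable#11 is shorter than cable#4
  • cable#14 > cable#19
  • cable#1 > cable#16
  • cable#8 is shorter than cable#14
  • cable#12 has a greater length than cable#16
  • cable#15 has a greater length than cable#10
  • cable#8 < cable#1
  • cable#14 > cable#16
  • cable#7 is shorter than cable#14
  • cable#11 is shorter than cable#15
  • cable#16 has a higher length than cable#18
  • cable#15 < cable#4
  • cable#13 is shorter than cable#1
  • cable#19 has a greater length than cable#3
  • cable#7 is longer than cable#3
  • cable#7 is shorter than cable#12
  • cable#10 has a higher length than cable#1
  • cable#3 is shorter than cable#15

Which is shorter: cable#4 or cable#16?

cable#16

Chaining the given relations: cable#16 < cable#12 < cable#8 < cable#1 < cable#10 < cable#15 < cable#4.
So cable#16 < cable#4; cable#16 is the shorter of the two.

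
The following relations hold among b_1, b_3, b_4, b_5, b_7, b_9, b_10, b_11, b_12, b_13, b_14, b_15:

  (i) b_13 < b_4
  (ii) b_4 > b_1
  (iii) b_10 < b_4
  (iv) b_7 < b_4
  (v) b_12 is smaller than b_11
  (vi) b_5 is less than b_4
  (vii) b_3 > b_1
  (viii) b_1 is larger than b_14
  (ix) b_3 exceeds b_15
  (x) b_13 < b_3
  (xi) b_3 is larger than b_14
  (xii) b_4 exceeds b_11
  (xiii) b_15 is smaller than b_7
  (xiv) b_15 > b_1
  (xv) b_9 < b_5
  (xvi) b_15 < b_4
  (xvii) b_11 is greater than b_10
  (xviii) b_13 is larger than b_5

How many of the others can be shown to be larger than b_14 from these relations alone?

5

The elements the relations force above b_14 are b_1, b_15, b_7, b_3, b_4 — no chain reaches any other.
That is 5.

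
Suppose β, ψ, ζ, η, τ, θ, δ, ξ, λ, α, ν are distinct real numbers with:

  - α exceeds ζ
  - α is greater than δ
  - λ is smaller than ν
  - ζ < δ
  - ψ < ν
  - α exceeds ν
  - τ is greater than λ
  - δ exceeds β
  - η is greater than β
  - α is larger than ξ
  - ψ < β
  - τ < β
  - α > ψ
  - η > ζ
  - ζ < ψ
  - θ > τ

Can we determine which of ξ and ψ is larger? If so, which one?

undetermined

Following every chain through ξ: above ξ we get α.
ψ is not reached, and no chain runs the other way from ψ to ξ.
So the given relations leave the order of ξ and ψ undetermined.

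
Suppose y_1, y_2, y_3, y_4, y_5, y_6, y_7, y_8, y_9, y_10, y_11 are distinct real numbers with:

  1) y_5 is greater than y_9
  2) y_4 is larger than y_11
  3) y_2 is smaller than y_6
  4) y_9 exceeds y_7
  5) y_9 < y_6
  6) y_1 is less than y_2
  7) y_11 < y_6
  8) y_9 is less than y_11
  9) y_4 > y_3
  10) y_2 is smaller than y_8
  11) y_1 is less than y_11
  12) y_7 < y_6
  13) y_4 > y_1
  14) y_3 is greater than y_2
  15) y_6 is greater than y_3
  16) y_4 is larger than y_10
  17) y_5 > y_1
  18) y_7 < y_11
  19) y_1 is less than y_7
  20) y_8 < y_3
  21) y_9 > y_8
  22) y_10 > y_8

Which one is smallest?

y_1

y_2 is not least since y_1 < y_2; y_8 is not least since y_2 < y_8; y_3 is not least since y_2 < y_3; y_7 is not least since y_1 < y_7; y_9 is not least since y_8 < y_9; y_11 is not least since y_7 < y_11; y_6 is not least since y_3 < y_6; y_10 is not least since y_8 < y_10; y_4 is not least since y_10 < y_4; y_5 is not least since y_9 < y_5.
Only y_1 has nothing below it, so y_1 is the smallest.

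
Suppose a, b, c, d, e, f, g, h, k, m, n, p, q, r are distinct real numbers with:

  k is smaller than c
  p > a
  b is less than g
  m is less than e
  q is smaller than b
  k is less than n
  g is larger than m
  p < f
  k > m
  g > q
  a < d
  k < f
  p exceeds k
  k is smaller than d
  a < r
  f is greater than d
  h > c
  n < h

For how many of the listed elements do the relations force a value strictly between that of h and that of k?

2

The relations place k below h. An element lies strictly between them when it is forced above k and also forced below h.
Above k: {p, c, d, f, n}. Below h: {m, c, n}.
Intersection: {c, n} — 2.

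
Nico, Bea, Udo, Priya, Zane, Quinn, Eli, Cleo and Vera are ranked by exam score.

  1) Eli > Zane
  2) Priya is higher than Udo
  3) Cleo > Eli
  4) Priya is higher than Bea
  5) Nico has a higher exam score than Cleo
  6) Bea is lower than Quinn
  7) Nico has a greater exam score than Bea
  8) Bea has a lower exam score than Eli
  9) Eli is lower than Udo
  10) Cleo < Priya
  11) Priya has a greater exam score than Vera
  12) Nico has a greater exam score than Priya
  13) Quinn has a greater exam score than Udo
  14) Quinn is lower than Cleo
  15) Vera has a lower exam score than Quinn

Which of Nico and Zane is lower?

Link the given pairs in sequence: Zane < Eli; Eli < Udo; Udo < Quinn; Quinn < Cleo; Cleo < Priya; Priya < Nico.
Chaining these gives Zane < Eli < Udo < Quinn < Cleo < Priya < Nico.
So Zane < Nico; Zane is the lower of the two.

Zane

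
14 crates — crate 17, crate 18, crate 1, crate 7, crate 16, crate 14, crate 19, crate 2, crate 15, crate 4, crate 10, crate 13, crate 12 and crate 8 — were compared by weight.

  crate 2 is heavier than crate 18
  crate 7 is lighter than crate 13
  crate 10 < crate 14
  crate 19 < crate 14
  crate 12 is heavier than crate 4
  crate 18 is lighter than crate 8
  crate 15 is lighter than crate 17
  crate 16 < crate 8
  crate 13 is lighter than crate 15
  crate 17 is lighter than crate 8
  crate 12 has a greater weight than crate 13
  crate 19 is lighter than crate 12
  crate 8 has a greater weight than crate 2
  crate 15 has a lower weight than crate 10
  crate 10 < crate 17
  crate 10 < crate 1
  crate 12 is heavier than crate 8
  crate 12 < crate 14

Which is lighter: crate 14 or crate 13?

Link the given pairs in sequence: crate 13 < crate 15; crate 15 < crate 17; crate 17 < crate 8; crate 8 < crate 12; crate 12 < crate 14.
Chaining these gives crate 13 < crate 15 < crate 17 < crate 8 < crate 12 < crate 14.
So crate 13 < crate 14; crate 13 is the lighter of the two.

crate 13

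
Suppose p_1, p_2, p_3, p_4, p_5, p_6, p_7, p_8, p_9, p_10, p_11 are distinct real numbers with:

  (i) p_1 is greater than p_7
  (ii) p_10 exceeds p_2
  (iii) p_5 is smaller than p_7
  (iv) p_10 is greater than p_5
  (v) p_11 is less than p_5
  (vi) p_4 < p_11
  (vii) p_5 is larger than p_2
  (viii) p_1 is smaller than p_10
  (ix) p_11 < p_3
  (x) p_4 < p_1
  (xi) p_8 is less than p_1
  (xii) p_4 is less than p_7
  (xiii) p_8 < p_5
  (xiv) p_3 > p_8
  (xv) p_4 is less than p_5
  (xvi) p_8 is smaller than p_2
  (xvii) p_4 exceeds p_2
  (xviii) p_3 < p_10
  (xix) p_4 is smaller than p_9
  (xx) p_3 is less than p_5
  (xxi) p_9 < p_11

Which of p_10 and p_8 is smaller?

The relevant relations are p_8 < p_2; p_2 < p_4; p_4 < p_9; p_9 < p_11; p_11 < p_3; p_3 < p_5; p_5 < p_7; p_7 < p_1; p_1 < p_10.
Together: p_8 < p_2 < p_4 < p_9 < p_11 < p_3 < p_5 < p_7 < p_1 < p_10.
So p_8 < p_10; p_8 is the smaller of the two.

p_8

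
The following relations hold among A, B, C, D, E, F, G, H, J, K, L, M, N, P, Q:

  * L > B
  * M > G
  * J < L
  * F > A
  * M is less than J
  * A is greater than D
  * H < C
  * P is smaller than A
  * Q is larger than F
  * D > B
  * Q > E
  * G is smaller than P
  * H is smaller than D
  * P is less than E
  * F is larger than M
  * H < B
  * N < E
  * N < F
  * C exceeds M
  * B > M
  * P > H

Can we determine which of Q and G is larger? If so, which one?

Link the given pairs in sequence: G < M; M < B; B < D; D < A; A < F; F < Q.
Together: G < M < B < D < A < F < Q.
So Q is larger.

Q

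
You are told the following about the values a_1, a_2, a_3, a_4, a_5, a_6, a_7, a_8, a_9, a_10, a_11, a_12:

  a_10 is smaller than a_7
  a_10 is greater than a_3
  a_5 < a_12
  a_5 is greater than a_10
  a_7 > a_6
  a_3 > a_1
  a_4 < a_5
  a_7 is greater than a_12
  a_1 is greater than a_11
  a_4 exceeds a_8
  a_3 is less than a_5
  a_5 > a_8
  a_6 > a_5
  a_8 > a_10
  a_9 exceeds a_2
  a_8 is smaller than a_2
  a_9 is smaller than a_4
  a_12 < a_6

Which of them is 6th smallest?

Piecing the relations together gives one ordering: a_11 < a_1 < a_3 < a_10 < a_8 < a_2 < a_9 < a_4 < a_5 < a_12 < a_6 < a_7.
Counting 6 from the smallest end gives a_2.

a_2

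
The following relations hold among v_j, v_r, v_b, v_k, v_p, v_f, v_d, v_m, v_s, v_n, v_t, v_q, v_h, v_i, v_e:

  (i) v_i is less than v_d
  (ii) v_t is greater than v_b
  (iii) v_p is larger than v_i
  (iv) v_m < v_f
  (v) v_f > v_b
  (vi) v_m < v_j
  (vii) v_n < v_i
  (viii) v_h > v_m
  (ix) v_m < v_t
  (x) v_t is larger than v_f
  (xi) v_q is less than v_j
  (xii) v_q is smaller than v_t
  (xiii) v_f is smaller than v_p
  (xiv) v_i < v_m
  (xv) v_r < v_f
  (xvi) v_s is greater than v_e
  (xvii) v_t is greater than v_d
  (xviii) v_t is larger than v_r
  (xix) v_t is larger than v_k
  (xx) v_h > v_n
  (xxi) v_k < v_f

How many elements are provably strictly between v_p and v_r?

1

Chaining upward from v_r reaches: v_f, v_t.
Chaining downward from v_p reaches: v_k, v_n, v_i, v_b, v_m, v_f.
Strictly between v_r and v_p are those in both lists: v_f — 1 element.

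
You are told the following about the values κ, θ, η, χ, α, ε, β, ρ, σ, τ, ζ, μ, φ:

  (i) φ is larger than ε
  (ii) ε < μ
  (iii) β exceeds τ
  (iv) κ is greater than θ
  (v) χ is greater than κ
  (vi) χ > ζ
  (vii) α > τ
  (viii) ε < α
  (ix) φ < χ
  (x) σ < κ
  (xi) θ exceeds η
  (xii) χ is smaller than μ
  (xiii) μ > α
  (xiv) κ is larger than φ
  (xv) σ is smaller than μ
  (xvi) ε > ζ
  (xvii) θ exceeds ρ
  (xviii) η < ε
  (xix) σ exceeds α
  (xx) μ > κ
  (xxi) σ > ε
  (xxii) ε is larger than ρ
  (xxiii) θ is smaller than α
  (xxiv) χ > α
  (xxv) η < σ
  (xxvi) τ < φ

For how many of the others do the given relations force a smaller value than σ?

The elements the relations force below σ are ρ, η, τ, θ, ζ, ε, α — no chain reaches any other.
That is 7.

7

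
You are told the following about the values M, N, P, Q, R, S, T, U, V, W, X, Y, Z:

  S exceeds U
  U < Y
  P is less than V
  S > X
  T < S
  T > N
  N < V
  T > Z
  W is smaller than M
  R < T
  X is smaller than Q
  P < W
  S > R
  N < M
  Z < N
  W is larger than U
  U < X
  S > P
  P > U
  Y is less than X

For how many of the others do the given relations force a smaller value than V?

From V the given relations immediately reach N, P.
From those, U, Z — 4 in total.
No other element is forced below V by the given relations, so the count is 4.

4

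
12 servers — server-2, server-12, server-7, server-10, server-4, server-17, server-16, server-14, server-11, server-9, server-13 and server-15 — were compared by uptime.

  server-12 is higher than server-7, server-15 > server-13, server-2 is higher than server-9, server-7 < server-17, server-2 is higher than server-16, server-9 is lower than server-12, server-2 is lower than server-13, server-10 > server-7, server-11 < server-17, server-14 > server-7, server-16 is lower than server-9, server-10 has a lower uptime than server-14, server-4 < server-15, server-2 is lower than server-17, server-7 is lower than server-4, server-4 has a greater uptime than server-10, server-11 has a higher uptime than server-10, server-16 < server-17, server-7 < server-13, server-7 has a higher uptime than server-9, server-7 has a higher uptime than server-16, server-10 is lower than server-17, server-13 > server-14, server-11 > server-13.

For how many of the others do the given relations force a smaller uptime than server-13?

6

The elements the relations force below server-13 are server-16, server-9, server-7, server-10, server-2, server-14 — no chain reaches any other.
That is 6.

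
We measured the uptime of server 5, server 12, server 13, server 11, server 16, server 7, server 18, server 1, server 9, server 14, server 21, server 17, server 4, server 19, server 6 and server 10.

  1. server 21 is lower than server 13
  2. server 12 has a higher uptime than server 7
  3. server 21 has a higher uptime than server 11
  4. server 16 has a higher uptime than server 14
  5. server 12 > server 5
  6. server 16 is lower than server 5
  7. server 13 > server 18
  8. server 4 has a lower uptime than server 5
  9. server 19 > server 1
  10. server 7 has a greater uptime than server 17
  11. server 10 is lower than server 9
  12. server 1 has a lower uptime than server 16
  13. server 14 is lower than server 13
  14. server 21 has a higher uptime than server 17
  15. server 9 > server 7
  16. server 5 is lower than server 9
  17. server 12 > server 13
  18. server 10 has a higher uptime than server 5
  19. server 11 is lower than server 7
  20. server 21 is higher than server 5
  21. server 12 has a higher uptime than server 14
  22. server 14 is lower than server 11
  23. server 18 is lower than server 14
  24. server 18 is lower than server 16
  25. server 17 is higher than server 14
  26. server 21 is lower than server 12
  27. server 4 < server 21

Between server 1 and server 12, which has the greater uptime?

Link the given pairs in sequence: server 1 < server 16; server 16 < server 5; server 5 < server 21; server 21 < server 13; server 13 < server 12.
Chaining these gives server 1 < server 16 < server 5 < server 21 < server 13 < server 12.
So server 1 < server 12; server 12 is the higher of the two.

server 12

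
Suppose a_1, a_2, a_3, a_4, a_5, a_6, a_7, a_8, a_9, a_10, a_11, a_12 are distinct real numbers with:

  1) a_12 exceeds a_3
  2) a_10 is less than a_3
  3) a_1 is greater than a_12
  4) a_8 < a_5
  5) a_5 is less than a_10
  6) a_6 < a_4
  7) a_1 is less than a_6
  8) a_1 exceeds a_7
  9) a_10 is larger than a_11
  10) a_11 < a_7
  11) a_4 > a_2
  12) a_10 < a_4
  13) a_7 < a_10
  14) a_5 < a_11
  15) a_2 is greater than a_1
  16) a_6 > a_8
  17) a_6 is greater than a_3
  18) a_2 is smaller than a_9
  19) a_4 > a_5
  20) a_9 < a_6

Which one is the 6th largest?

a_12

Piecing the relations together gives one ordering: a_8 < a_5 < a_11 < a_7 < a_10 < a_3 < a_12 < a_1 < a_2 < a_9 < a_6 < a_4.
The 6th largest is a_12.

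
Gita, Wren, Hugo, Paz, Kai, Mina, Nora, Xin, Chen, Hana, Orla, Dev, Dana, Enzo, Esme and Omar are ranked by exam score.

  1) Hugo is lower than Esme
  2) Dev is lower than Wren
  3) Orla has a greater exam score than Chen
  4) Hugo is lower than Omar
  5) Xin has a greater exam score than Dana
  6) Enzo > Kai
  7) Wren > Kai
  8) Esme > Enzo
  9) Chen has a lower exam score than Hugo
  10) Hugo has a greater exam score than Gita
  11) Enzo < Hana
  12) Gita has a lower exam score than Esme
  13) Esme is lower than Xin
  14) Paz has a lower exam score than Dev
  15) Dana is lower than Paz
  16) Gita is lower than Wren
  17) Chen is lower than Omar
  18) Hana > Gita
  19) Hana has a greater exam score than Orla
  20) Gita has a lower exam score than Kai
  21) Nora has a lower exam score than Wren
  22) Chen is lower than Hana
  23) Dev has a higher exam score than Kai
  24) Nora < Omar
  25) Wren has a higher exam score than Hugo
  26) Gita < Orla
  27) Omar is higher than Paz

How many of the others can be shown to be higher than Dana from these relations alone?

Directly above Dana: Paz, Xin.
One step further: Dev, Omar (4 so far).
One step further: Wren (5 so far).
Nothing else is reachable above Dana; 5 in all.

5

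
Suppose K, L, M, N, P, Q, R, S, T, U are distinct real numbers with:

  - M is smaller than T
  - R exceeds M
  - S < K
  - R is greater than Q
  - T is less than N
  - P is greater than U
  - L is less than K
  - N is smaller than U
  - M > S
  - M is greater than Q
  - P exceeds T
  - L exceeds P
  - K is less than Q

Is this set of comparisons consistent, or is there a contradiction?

Chaining the given relations yields M < T < N < U < P < L < K < Q, so M < Q. But one relation states Q < M. These cannot both hold.

inconsistent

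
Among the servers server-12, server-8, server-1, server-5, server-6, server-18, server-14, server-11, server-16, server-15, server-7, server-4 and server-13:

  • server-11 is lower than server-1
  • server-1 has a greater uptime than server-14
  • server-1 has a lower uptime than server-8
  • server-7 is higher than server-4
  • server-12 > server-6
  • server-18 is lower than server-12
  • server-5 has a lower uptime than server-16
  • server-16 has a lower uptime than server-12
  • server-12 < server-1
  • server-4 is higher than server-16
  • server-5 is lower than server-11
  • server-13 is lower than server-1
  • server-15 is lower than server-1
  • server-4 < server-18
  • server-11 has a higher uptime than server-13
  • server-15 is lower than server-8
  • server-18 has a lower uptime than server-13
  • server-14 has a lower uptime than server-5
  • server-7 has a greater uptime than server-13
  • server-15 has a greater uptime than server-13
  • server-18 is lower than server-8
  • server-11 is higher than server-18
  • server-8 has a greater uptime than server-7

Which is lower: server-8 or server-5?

The relevant relations are server-5 < server-16; server-16 < server-4; server-4 < server-18; server-18 < server-13; server-13 < server-15; server-15 < server-1; server-1 < server-8.
Chaining these gives server-5 < server-16 < server-4 < server-18 < server-13 < server-15 < server-1 < server-8.
So server-5 < server-8; server-5 is the lower of the two.

server-5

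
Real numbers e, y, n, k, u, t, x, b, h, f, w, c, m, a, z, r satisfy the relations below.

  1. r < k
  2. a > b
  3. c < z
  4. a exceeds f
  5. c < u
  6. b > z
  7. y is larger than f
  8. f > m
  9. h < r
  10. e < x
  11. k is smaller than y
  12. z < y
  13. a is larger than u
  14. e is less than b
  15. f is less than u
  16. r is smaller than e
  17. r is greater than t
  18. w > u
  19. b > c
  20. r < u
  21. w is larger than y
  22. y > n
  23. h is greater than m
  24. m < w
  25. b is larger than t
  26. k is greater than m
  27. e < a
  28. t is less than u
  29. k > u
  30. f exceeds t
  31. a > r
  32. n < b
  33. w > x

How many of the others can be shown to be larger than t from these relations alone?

The elements the relations force above t are r, f, e, u, b, k, y, x, a, w — no chain reaches any other.
That is 10.

10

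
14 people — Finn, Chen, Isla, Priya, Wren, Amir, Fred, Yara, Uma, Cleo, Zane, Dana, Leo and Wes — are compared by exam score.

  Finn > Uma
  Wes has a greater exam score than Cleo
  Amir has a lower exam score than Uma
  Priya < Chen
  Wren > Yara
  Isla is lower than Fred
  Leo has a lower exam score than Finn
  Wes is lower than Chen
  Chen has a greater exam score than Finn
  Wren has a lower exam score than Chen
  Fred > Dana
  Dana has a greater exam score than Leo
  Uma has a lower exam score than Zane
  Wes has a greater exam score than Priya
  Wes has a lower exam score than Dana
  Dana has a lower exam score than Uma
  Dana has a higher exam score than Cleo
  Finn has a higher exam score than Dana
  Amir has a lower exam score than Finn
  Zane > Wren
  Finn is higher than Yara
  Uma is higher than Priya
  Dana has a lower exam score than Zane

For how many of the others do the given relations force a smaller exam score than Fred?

Directly below Fred: Isla, Dana.
One step further: Leo, Cleo, Wes (5 so far).
One step further: Priya (6 so far).
Nothing else is reachable below Fred; 6 in all.

6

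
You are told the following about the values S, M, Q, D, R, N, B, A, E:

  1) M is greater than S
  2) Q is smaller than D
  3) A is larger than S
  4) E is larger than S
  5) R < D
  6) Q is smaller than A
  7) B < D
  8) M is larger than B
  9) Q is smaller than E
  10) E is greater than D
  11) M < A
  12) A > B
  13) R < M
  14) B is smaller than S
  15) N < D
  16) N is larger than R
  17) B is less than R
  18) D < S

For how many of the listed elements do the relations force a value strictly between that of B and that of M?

4

Chaining upward from B reaches: R, N, D, S, E, A.
Chaining downward from M reaches: R, N, Q, D, S.
Strictly between B and M are those in both lists: R, N, D, S — 4 elements.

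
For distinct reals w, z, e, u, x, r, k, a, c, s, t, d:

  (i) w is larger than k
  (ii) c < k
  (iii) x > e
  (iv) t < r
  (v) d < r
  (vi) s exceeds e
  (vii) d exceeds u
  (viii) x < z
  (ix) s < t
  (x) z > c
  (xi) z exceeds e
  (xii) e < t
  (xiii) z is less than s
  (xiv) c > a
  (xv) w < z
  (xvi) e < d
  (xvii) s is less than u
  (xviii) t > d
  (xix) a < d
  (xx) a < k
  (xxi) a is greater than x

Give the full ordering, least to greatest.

e < x < a < c < k < w < z < s < u < d < t < r

Nothing is placed below e, so it is least; from there e < x; x < a; a < c; c < k; k < w; w < z; z < s; s < u; u < d; d < t; t < r, each given directly.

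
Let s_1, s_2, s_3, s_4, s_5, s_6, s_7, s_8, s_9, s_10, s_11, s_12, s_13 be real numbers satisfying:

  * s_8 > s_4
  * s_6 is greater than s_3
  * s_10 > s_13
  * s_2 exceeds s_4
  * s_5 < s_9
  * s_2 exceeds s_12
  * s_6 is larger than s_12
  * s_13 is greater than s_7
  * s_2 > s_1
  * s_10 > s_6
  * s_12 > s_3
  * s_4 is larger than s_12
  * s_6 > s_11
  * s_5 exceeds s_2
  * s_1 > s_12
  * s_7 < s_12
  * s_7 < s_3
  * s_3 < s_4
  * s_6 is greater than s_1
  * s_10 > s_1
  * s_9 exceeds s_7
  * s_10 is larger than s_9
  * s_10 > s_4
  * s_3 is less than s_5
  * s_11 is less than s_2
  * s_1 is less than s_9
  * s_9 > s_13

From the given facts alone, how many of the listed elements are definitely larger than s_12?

8

The elements the relations force above s_12 are s_1, s_4, s_8, s_2, s_6, s_5, s_9, s_10 — no chain reaches any other.
That is 8.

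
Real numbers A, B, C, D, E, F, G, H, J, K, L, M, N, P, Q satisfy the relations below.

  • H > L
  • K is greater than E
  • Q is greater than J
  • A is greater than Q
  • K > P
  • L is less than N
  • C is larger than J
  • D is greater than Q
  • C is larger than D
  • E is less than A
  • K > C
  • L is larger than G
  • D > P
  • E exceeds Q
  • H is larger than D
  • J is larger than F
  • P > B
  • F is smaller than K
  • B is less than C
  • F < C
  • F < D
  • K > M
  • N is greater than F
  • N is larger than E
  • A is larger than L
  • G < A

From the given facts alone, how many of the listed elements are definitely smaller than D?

From D the given relations immediately reach F, Q, P.
From those, B, J — 5 in total.
Nothing else is reachable below D; 5 in all.

5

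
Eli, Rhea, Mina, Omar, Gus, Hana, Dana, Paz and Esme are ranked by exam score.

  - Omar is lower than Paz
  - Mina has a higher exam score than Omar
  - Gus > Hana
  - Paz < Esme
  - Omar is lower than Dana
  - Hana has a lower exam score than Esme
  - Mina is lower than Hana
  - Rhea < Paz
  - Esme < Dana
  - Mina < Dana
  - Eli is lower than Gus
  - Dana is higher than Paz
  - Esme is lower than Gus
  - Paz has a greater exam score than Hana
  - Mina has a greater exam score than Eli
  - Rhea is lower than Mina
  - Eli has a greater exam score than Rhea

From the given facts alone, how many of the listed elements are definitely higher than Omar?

The elements the relations force above Omar are Mina, Hana, Paz, Esme, Gus, Dana — no chain reaches any other.
That is 6.

6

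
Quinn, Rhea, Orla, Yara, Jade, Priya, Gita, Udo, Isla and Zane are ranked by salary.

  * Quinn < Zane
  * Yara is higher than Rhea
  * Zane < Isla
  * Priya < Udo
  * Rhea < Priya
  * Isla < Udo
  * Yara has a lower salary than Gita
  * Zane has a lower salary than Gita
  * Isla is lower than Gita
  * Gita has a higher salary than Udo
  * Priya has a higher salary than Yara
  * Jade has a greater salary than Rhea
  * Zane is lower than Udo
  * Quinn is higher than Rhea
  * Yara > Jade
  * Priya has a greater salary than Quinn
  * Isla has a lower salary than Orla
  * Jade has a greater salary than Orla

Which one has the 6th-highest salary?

Piecing the relations together gives one ordering: Rhea < Quinn < Zane < Isla < Orla < Jade < Yara < Priya < Udo < Gita.
Counting 6 from the largest end gives Orla.

Orla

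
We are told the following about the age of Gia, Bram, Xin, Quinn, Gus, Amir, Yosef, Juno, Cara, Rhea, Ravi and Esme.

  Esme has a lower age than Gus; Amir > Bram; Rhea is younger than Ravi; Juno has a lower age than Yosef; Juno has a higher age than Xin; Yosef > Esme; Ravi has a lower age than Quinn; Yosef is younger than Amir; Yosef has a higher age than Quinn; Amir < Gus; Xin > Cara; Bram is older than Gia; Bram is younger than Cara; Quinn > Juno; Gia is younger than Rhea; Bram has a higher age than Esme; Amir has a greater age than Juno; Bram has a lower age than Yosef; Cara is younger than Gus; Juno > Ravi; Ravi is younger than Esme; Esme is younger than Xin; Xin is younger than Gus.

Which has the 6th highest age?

Xin

The consecutive relations fix a unique order: Gia < Rhea < Ravi < Esme < Bram < Cara < Xin < Juno < Quinn < Yosef < Amir < Gus.
Counting 6 from the largest end gives Xin.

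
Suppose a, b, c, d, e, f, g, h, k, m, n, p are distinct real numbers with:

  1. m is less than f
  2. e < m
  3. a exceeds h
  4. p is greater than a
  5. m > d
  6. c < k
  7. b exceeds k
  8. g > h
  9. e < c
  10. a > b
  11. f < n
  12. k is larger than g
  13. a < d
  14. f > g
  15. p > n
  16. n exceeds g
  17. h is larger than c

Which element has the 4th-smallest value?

g

Chaining the given pairs: e < c < h < g < k < b < a < d < m < f < n < p.
Counting 4 from the smallest end gives g.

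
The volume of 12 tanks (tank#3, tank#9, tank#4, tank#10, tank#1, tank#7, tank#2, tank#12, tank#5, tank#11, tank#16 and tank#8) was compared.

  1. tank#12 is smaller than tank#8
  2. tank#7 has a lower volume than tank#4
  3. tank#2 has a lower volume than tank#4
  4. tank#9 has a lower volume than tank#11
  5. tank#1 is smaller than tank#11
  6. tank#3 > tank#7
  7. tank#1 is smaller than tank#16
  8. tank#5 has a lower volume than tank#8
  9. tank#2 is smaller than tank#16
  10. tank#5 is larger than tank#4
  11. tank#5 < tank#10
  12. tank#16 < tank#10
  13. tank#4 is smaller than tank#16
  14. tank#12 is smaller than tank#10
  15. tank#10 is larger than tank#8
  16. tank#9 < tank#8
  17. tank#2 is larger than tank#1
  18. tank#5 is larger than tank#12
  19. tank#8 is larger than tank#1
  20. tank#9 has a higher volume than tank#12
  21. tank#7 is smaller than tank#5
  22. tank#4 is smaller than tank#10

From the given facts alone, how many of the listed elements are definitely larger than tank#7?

From tank#7 the given relations immediately reach tank#4, tank#3, tank#5.
From those, tank#16, tank#8, tank#10 — 6 in total.
No other element is forced above tank#7 by the given relations, so the count is 6.

6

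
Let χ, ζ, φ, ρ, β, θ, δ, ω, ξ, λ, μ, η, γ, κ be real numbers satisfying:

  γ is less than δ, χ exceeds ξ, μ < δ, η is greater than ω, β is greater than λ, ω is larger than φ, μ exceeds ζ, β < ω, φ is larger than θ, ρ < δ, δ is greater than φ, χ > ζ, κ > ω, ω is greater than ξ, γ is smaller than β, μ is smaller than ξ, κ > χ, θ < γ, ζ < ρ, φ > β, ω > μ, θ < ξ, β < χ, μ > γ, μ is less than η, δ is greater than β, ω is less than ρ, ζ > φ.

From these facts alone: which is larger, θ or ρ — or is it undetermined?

θ < γ and γ < β give θ < β.
Then β < φ extends the chain to φ.
With φ < ζ: θ < γ < β < φ < ζ.
With ζ < μ: θ < γ < β < φ < ζ < μ.
Then μ < ξ extends the chain to ξ.
Then ξ < ω extends the chain to ω.
Then ω < ρ extends the chain to ρ.
So ρ is larger.

ρ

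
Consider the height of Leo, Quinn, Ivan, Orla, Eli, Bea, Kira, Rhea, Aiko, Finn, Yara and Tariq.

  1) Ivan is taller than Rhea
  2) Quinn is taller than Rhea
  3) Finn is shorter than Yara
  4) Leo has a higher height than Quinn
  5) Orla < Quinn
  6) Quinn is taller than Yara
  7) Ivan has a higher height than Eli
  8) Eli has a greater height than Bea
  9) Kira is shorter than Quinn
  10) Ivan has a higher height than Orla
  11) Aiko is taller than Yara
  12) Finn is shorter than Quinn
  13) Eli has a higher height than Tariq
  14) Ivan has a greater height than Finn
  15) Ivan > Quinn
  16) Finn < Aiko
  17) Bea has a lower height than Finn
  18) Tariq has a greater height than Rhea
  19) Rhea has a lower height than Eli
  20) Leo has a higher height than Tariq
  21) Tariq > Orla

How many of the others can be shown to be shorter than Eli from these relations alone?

From Eli the given relations immediately reach Rhea, Bea, Tariq.
From those, Orla — 4 in total.
Nothing else is reachable below Eli; 4 in all.

4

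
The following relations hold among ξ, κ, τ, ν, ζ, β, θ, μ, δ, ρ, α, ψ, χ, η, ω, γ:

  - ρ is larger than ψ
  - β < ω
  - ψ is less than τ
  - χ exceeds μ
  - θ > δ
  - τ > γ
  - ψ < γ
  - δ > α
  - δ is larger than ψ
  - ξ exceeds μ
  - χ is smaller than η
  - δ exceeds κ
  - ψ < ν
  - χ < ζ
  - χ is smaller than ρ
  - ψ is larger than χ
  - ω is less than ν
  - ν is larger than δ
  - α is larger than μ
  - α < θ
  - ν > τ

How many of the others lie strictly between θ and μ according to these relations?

4

The relations place μ below θ. An element lies strictly between them when it is forced above μ and also forced below θ.
Above μ: {χ, η, ξ, α, ζ, ψ, δ, ρ, γ, τ, ν}. Below θ: {χ, α, κ, ψ, δ}.
Intersection: {χ, α, ψ, δ} — 4.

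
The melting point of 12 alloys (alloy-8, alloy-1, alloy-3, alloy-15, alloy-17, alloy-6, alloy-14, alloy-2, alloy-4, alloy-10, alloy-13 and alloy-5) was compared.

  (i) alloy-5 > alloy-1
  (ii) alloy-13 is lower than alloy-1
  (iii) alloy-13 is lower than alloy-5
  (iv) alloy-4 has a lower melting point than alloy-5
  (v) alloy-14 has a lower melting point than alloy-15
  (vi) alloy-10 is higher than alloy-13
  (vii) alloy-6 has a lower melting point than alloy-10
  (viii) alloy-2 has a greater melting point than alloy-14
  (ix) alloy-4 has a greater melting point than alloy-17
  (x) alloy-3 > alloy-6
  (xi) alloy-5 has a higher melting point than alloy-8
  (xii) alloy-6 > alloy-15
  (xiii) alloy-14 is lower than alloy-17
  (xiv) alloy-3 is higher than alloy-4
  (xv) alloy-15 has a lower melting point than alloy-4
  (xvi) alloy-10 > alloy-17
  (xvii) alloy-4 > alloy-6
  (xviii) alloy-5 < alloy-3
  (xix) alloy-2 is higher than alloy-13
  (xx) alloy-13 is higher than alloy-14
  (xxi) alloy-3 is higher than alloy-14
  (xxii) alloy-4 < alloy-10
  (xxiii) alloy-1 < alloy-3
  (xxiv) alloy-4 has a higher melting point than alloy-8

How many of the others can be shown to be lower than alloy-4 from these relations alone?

Directly below alloy-4: alloy-15, alloy-8, alloy-17, alloy-6.
One step further: alloy-14 (5 so far).
No other element is forced below alloy-4 by the given relations, so the count is 5.

5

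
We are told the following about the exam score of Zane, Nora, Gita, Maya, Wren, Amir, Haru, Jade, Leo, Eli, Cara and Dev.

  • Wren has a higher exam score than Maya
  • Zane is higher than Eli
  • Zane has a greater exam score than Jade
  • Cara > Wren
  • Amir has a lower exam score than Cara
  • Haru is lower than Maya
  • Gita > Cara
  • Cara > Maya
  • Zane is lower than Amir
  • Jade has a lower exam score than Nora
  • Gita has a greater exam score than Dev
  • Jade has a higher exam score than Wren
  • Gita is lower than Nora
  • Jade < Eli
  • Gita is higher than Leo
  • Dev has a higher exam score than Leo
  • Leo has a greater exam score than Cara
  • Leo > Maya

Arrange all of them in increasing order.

Haru < Maya < Wren < Jade < Eli < Zane < Amir < Cara < Leo < Dev < Gita < Nora

Each adjacent pair is fixed by a given relation: Haru < Maya; Maya < Wren; Wren < Jade; Jade < Eli; Eli < Zane; Zane < Amir; Amir < Cara; Cara < Leo; Leo < Dev; Dev < Gita; Gita < Nora. Chaining them end to end gives the full order.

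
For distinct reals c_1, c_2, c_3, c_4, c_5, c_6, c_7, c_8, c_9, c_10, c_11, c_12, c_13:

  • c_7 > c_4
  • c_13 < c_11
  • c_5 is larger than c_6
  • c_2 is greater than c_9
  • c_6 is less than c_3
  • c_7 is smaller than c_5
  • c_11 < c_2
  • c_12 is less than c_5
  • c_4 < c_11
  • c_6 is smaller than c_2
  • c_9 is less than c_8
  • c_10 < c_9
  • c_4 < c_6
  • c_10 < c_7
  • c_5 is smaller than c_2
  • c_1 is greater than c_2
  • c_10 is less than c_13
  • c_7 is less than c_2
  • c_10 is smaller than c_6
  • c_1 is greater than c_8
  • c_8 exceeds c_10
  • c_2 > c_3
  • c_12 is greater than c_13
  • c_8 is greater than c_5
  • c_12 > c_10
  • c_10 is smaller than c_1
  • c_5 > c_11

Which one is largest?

c_4 is not greatest since c_4 < c_11; c_10 is not greatest since c_10 < c_7; c_13 is not greatest since c_13 < c_11; c_7 is not greatest since c_7 < c_5; c_6 is not greatest since c_6 < c_5; c_9 is not greatest since c_9 < c_8; c_3 is not greatest since c_3 < c_2; c_12 is not greatest since c_12 < c_5; c_11 is not greatest since c_11 < c_5; c_5 is not greatest since c_5 < c_2; c_8 is not greatest since c_8 < c_1; c_2 is not greatest since c_2 < c_1.
Only c_1 has nothing above it, so c_1 is the largest.

c_1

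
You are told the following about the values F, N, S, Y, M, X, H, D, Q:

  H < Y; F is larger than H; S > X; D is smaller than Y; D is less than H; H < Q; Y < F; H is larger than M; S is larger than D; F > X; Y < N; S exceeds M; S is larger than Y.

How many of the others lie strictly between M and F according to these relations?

2

The relations place M below F. An element lies strictly between them when it is forced above M and also forced below F.
Above M: {H, Q, Y, S, N}. Below F: {X, D, H, Y}.
Intersection: {H, Y} — 2.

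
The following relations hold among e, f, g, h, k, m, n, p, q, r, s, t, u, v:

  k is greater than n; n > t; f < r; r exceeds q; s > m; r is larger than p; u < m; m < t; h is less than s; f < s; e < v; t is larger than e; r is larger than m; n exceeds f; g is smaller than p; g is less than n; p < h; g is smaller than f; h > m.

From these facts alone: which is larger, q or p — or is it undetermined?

undetermined

Following every chain through q: above q we get r.
p is not reached, and no chain runs the other way from p to q.
So the given relations leave the order of q and p undetermined.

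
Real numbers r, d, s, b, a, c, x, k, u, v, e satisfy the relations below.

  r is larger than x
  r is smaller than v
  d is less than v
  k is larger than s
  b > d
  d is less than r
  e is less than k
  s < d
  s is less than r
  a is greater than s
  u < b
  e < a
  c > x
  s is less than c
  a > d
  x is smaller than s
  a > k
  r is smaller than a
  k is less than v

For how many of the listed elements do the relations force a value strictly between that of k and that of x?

1

Chaining upward from x reaches: s, d, r, v, a, c, b.
Chaining downward from k reaches: s, e.
Strictly between x and k are those in both lists: s — 1 element.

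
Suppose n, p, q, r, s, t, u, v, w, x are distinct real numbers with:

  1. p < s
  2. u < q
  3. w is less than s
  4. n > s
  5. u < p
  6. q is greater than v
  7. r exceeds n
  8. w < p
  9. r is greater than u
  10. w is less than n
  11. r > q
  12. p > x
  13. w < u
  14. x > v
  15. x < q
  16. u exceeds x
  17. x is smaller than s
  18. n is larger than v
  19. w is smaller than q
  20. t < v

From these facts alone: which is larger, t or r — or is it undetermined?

r

The relevant relations are t < v; v < x; x < u; u < p; p < s; s < n; n < r.
Chaining these gives t < v < x < u < p < s < n < r.
So r is larger.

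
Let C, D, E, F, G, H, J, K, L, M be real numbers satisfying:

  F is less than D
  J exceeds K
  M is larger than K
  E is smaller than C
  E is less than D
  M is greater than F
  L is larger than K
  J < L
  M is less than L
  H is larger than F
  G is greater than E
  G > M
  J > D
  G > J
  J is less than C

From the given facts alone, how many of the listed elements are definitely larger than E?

Directly above E: D, C, G.
One step further: J (4 so far).
One step further: L (5 so far).
No other element is forced above E by the given relations, so the count is 5.

5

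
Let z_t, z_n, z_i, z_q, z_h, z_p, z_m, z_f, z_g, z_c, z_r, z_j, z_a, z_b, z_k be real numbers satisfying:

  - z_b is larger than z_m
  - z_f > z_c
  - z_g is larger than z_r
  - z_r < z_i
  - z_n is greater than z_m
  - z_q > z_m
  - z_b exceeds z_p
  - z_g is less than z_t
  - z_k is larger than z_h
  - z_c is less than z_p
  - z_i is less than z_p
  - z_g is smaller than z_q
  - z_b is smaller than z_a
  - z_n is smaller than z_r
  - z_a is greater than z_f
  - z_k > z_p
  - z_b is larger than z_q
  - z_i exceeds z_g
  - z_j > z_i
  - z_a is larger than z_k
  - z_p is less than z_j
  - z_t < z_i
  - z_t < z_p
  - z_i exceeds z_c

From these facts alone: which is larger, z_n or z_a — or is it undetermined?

Link the given pairs in sequence: z_n < z_r; z_r < z_g; z_g < z_t; z_t < z_i; z_i < z_p; z_p < z_b; z_b < z_a.
Chaining these gives z_n < z_r < z_g < z_t < z_i < z_p < z_b < z_a.
So z_a is larger.

z_a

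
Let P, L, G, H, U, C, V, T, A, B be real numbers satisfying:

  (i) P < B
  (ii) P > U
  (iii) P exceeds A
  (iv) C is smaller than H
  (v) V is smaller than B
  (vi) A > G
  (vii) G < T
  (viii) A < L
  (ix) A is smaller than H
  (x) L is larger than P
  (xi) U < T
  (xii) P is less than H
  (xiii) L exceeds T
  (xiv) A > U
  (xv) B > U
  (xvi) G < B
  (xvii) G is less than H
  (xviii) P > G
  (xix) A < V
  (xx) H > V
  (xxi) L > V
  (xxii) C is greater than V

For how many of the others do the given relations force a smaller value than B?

Directly below B: U, G, P, V.
One step further: A (5 so far).
No other element is forced below B by the given relations, so the count is 5.

5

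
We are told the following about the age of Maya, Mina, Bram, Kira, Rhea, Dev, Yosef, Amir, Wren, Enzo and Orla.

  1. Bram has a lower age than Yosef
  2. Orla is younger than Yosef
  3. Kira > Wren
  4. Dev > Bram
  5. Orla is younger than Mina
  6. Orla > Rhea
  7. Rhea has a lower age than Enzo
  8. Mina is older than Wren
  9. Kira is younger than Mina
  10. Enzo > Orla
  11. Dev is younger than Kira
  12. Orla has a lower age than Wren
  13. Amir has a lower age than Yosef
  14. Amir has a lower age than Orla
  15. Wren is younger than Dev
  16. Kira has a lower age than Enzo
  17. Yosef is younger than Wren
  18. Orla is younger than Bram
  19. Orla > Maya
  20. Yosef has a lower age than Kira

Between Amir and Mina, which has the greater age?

Mina

Link the given pairs in sequence: Amir < Orla; Orla < Bram; Bram < Yosef; Yosef < Wren; Wren < Dev; Dev < Kira; Kira < Mina.
Together: Amir < Orla < Bram < Yosef < Wren < Dev < Kira < Mina.
So Amir < Mina; Mina is the older of the two.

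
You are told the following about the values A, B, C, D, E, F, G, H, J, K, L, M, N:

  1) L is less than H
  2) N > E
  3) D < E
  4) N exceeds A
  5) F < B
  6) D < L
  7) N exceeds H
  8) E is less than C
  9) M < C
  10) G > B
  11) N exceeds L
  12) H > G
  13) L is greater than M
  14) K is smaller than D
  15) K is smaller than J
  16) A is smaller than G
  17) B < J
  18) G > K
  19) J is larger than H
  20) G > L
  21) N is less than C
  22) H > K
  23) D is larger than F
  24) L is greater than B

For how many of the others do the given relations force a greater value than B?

6

From B the given relations immediately reach L, G, J.
From those, H, N — 5 in total.
From those, C — 6 in total.
No other element is forced above B by the given relations, so the count is 6.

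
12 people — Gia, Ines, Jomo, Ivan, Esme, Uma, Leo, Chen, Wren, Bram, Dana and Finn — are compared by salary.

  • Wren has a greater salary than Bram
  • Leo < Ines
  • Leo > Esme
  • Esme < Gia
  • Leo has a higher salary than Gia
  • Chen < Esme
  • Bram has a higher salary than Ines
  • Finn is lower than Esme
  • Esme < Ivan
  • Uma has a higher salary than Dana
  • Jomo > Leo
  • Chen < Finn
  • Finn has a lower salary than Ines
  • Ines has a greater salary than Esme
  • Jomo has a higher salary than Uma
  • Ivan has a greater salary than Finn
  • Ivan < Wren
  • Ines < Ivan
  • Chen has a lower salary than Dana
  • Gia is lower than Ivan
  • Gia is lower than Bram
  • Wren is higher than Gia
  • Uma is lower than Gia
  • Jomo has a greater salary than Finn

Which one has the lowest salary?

Finn is not least since Chen < Finn; Dana is not least since Chen < Dana; Uma is not least since Dana < Uma; Esme is not least since Chen < Esme; Gia is not least since Esme < Gia; Leo is not least since Esme < Leo; Ines is not least since Leo < Ines; Bram is not least since Gia < Bram; Ivan is not least since Esme < Ivan; Jomo is not least since Uma < Jomo; Wren is not least since Ivan < Wren.
Only Chen has nothing below it, so Chen is the lowest salary.

Chen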